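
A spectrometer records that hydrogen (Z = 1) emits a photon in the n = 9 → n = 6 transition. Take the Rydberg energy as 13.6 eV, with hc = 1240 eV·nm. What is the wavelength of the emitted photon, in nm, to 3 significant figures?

5910 nm

ΔE = 13.60 × (1/6² − 1/9²) = 13.60 × 0.01543 = 0.2099 eV.
λ = hc/ΔE = 1240 / 0.2099 = 5910 nm.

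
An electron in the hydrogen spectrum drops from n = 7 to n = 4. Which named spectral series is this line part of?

Brackett

The series is set by the lower level: n_f = 4 is the Brackett series.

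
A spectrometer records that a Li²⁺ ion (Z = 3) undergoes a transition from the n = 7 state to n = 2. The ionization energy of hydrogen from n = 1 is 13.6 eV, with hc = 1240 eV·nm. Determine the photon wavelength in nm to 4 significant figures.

44.12 nm

For Z = 3 the level energies scale as Z², so the effective Rydberg energy is 13.6 × 9 = 122.4 eV.
ΔE = 122.4 × (1/2² − 1/7²) = 122.4 × 0.2296 = 28.10 eV.
λ = hc/ΔE = 1240 / 28.10 = 44.12 nm.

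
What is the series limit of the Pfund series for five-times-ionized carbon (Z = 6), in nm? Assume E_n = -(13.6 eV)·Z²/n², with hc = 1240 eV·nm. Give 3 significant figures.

The Pfund series has lower level n_f = 5; the series limit corresponds to n_i → ∞.
ΔE_max = 13.6 × 36 / 5² = 19.58 eV.
λ_min = 1240 / 19.58 = 63.3 nm.

63.3 nm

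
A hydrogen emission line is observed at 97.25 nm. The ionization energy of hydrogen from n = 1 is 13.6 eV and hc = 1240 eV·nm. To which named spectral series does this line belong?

Lyman

ΔE = 1240/97.25 = 12.75 eV.
This matches 13.6 × (1/1² − 1/4²), so n_f = 1: the Lyman series.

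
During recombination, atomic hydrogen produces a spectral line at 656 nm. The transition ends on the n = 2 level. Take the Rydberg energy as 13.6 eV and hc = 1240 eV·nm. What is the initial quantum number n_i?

The photon energy is ΔE = hc/λ = 1240 / 656 = 1.890 eV.
With Z = 1, ΔE = 13.60 × (1/n_f² − 1/n_i²), so 1/n_f² − 1/n_i² = 0.1390.
With n_f = 2: 1/n_i² = 1/4 − 0.1390 = 0.1110, so n_i ≈ 3.00.

n_i = 3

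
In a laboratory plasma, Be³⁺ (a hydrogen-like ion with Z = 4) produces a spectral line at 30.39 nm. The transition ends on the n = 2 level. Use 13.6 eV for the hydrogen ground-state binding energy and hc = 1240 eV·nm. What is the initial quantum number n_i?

n_i = 4

The photon energy is ΔE = hc/λ = 1240 / 30.39 = 40.80 eV.
With Z = 4, ΔE = 217.6 × (1/n_f² − 1/n_i²), so 1/n_f² − 1/n_i² = 0.1875.
With n_f = 2: 1/n_i² = 1/4 − 0.1875 = 0.06249, so n_i ≈ 4.00.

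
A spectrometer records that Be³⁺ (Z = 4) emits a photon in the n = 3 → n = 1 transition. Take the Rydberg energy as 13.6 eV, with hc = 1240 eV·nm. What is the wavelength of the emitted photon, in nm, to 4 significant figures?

For Z = 4 the level energies scale as Z², so the effective Rydberg energy is 13.6 × 16 = 217.6 eV.
ΔE = 217.6 × (1/1² − 1/3²) = 217.6 × 0.8889 = 193.4 eV.
λ = hc/ΔE = 1240 / 193.4 = 6.411 nm.

6.411 nm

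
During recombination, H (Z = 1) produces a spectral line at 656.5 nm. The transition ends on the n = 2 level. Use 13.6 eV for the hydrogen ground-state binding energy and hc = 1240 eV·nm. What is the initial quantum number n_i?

n_i = 3

The photon energy is ΔE = hc/λ = 1240 / 656.5 = 1.889 eV.
With Z = 1, ΔE = 13.60 × (1/n_f² − 1/n_i²), so 1/n_f² − 1/n_i² = 0.1389.
With n_f = 2: 1/n_i² = 1/4 − 0.1389 = 0.1111, so n_i ≈ 3.00.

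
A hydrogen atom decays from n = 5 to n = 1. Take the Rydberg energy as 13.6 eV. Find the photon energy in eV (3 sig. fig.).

13.1 eV

E_5 = −13.60/25 = −0.5440 eV and E_1 = −13.60/1 = −13.60 eV.
The photon energy is |E_5 − E_1| = 13.1 eV.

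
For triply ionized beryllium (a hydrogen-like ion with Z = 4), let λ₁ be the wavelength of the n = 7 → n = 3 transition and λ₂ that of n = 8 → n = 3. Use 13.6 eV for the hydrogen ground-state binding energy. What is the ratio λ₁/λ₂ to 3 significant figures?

1.05

λ ∝ 1/ΔE ∝ 1/(1/n_f² − 1/n_i²), and the Z² and hc factors cancel in the ratio.
λ₁/λ₂ = (1/3² − 1/8²)/(1/3² − 1/7²) = 0.09549/0.09070 = 1.05.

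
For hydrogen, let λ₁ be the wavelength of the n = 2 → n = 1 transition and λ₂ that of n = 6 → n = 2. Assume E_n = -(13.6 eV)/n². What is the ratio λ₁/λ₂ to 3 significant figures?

0.296

λ ∝ 1/ΔE ∝ 1/(1/n_f² − 1/n_i²), and the Z² and hc factors cancel in the ratio.
λ₁/λ₂ = (1/2² − 1/6²)/(1/1² − 1/2²) = 0.2222/0.7500 = 0.296.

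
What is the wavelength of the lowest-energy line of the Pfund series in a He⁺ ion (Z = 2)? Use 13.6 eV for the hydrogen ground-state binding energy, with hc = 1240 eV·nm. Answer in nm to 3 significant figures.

1860 nm

The Pfund series terminates on n_f = 5; the first line has n_i = 5+1 = 6.
ΔE = 54.40 × (1/5² − 1/6²) = 0.6649 eV.
λ = 1240 / 0.6649 = 1860 nm.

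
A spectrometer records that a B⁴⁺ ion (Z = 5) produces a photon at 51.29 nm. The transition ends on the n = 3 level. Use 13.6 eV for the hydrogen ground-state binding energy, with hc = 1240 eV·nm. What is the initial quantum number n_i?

n_i = 5

The photon energy is ΔE = hc/λ = 1240 / 51.29 = 24.18 eV.
With Z = 5, ΔE = 340.0 × (1/n_f² − 1/n_i²), so 1/n_f² − 1/n_i² = 0.07111.
With n_f = 3: 1/n_i² = 1/9 − 0.07111 = 0.04000, so n_i ≈ 5.00.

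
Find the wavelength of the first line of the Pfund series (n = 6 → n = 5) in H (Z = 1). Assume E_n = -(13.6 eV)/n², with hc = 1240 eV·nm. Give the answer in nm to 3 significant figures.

The Pfund series terminates on n_f = 5; the first line has n_i = 5+1 = 6.
ΔE = 13.60 × (1/5² − 1/6²) = 0.1662 eV.
λ = 1240 / 0.1662 = 7460 nm.

7460 nm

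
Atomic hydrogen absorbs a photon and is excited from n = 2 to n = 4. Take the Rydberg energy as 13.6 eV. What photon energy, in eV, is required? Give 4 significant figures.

2.550 eV

E_4 = −13.60/16 = −0.8500 eV and E_2 = −13.60/4 = −3.400 eV.
The photon energy is |E_4 − E_2| = 2.550 eV.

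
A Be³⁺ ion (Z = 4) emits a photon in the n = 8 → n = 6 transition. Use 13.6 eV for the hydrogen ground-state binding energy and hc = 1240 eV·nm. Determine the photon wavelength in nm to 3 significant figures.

469 nm

For Z = 4 the level energies scale as Z², so the effective Rydberg energy is 13.6 × 16 = 217.6 eV.
ΔE = 217.6 × (1/6² − 1/8²) = 217.6 × 0.01215 = 2.644 eV.
λ = hc/ΔE = 1240 / 2.644 = 469 nm.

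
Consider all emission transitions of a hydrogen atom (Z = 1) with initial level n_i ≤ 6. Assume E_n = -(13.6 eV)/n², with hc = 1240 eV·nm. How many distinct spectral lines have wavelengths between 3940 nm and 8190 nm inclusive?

2

Enumerate all n_i → n_f pairs with 1 ≤ n_f < n_i ≤ 6 and compute λ = 1240 / [13.6·1·(1/n_f² − 1/n_i²)].
Lines falling in [3940, 8190] nm: 5→4 (4052 nm), 6→5 (7460 nm).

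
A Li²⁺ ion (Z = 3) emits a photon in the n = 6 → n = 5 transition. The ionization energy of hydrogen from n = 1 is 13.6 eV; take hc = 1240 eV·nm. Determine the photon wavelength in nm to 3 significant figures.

For Z = 3 the level energies scale as Z², so the effective Rydberg energy is 13.6 × 9 = 122.4 eV.
ΔE = 122.4 × (1/5² − 1/6²) = 122.4 × 0.01222 = 1.496 eV.
λ = hc/ΔE = 1240 / 1.496 = 829 nm.

829 nm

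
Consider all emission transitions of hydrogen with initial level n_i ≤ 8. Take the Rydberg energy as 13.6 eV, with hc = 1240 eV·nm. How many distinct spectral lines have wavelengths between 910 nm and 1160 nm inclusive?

3

Enumerate all n_i → n_f pairs with 1 ≤ n_f < n_i ≤ 8 and compute λ = 1240 / [13.6·1·(1/n_f² − 1/n_i²)].
Lines falling in [910, 1160] nm: 8→3 (954.9 nm), 7→3 (1005 nm), 6→3 (1094 nm).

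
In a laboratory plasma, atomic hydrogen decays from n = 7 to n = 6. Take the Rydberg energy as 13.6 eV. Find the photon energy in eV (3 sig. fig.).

0.100 eV

E_7 = −13.60/49 = −0.2776 eV and E_6 = −13.60/36 = −0.3778 eV.
The photon energy is |E_7 − E_6| = 0.100 eV.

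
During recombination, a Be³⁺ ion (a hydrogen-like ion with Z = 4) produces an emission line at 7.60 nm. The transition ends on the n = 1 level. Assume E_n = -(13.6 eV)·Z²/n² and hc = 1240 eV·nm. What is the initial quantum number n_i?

The photon energy is ΔE = hc/λ = 1240 / 7.60 = 163.2 eV.
With Z = 4, ΔE = 217.6 × (1/n_f² − 1/n_i²), so 1/n_f² − 1/n_i² = 0.7498.
With n_f = 1: 1/n_i² = 1/1 − 0.7498 = 0.2502, so n_i ≈ 2.00.

n_i = 2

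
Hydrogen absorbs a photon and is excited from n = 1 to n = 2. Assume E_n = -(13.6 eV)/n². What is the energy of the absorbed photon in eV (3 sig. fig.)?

10.2 eV

E_2 = −13.60/4 = −3.400 eV and E_1 = −13.60/1 = −13.60 eV.
The photon energy is |E_2 − E_1| = 10.2 eV.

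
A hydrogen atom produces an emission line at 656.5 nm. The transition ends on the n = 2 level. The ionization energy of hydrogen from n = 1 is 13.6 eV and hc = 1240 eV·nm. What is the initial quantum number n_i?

n_i = 3

The photon energy is ΔE = hc/λ = 1240 / 656.5 = 1.889 eV.
With Z = 1, ΔE = 13.60 × (1/n_f² − 1/n_i²), so 1/n_f² − 1/n_i² = 0.1389.
With n_f = 2: 1/n_i² = 1/4 − 0.1389 = 0.1111, so n_i ≈ 3.00.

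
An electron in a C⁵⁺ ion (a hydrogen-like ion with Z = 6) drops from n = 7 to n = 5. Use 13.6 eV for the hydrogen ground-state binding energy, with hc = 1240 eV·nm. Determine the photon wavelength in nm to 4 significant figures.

129.3 nm

For Z = 6 the level energies scale as Z², so the effective Rydberg energy is 13.6 × 36 = 489.6 eV.
ΔE = 489.6 × (1/5² − 1/7²) = 489.6 × 0.01959 = 9.592 eV.
λ = hc/ΔE = 1240 / 9.592 = 129.3 nm.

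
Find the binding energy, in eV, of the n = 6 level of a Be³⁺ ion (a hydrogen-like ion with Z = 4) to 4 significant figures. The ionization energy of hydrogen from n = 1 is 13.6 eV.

6.044 eV

E_n = −13.6 Z²/n² = −217.6/n² eV for Z = 4.
E_6 = −217.6/36 = −6.044 eV, so ionization (to E = 0) requires 6.044 eV.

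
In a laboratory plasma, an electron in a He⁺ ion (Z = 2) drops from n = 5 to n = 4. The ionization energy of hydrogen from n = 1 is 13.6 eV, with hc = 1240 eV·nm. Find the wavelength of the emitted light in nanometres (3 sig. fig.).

1010 nm

For Z = 2 the level energies scale as Z², so the effective Rydberg energy is 13.6 × 4 = 54.40 eV.
ΔE = 54.40 × (1/4² − 1/5²) = 54.40 × 0.02250 = 1.224 eV.
λ = hc/ΔE = 1240 / 1.224 = 1010 nm.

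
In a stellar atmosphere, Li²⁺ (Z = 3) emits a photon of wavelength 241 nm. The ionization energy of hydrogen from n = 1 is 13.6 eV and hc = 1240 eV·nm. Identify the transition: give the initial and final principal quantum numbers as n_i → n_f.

The photon energy is ΔE = hc/λ = 1240 / 241 = 5.145 eV.
With Z = 3, ΔE = 122.4 × (1/n_f² − 1/n_i²), so 1/n_f² − 1/n_i² = 0.04204.
Trying n_f = 4 gives 1/n_i² = 0.02046, i.e. n_i ≈ 7; this pair matches.

n_i = 7, n_f = 4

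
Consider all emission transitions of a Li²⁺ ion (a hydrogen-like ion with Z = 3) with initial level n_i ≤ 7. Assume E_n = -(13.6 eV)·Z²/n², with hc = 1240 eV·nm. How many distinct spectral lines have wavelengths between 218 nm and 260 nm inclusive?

Enumerate all n_i → n_f pairs with 1 ≤ n_f < n_i ≤ 7 and compute λ = 1240 / [13.6·9·(1/n_f² − 1/n_i²)].
Lines falling in [218, 260] nm: 7→4 (240.7 nm).

1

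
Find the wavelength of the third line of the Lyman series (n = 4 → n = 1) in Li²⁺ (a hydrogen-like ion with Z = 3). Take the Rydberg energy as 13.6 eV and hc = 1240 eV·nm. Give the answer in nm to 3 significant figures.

The Lyman series terminates on n_f = 1; the third line has n_i = 1+3 = 4.
ΔE = 122.4 × (1/1² − 1/4²) = 114.8 eV.
λ = 1240 / 114.8 = 10.8 nm.

10.8 nm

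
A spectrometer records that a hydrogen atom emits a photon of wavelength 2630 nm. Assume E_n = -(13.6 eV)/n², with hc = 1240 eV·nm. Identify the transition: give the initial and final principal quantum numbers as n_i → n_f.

The photon energy is ΔE = hc/λ = 1240 / 2630 = 0.4715 eV.
With Z = 1, ΔE = 13.60 × (1/n_f² − 1/n_i²), so 1/n_f² − 1/n_i² = 0.03467.
Trying n_f = 4 gives 1/n_i² = 0.02783, i.e. n_i ≈ 6; this pair matches.

n_i = 6, n_f = 4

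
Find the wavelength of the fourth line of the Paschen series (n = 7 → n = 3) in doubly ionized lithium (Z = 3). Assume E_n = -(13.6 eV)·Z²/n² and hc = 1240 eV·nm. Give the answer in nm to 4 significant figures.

111.7 nm

The Paschen series terminates on n_f = 3; the fourth line has n_i = 3+4 = 7.
ΔE = 122.4 × (1/3² − 1/7²) = 11.10 eV.
λ = 1240 / 11.10 = 111.7 nm.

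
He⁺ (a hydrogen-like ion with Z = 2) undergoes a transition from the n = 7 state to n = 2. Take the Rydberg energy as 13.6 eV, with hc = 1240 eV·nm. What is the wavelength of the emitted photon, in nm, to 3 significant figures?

99.3 nm

For Z = 2 the level energies scale as Z², so the effective Rydberg energy is 13.6 × 4 = 54.40 eV.
ΔE = 54.40 × (1/2² − 1/7²) = 54.40 × 0.2296 = 12.49 eV.
λ = hc/ΔE = 1240 / 12.49 = 99.3 nm.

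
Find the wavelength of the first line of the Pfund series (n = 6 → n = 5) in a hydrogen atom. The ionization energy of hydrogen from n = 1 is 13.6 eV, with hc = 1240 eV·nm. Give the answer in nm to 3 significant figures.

The Pfund series terminates on n_f = 5; the first line has n_i = 5+1 = 6.
ΔE = 13.60 × (1/5² − 1/6²) = 0.1662 eV.
λ = 1240 / 0.1662 = 7460 nm.

7460 nm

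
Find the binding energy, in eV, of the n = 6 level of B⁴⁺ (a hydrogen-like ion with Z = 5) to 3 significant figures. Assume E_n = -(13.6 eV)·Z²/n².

9.44 eV

E_n = −13.6 Z²/n² = −340.0/n² eV for Z = 5.
E_6 = −340.0/36 = −9.44 eV, so ionization (to E = 0) requires 9.44 eV.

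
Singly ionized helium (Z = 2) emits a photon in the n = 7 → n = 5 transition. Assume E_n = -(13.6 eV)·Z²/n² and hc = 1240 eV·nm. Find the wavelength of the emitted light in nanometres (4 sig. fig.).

1163 nm

For Z = 2 the level energies scale as Z², so the effective Rydberg energy is 13.6 × 4 = 54.40 eV.
ΔE = 54.40 × (1/5² − 1/7²) = 54.40 × 0.01959 = 1.066 eV.
λ = hc/ΔE = 1240 / 1.066 = 1163 nm.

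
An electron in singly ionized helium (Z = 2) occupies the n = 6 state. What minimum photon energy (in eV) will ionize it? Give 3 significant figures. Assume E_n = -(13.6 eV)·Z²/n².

E_n = −13.6 Z²/n² = −54.40/n² eV for Z = 2.
E_6 = −54.40/36 = −1.51 eV, so ionization (to E = 0) requires 1.51 eV.

1.51 eV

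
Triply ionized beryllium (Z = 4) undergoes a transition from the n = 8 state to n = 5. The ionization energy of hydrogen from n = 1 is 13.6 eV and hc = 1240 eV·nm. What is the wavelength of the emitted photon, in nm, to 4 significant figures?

For Z = 4 the level energies scale as Z², so the effective Rydberg energy is 13.6 × 16 = 217.6 eV.
ΔE = 217.6 × (1/5² − 1/8²) = 217.6 × 0.02438 = 5.304 eV.
λ = hc/ΔE = 1240 / 5.304 = 233.8 nm.

233.8 nm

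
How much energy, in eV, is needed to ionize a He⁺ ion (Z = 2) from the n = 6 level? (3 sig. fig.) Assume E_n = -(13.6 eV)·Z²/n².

1.51 eV

E_n = −13.6 Z²/n² = −54.40/n² eV for Z = 2.
E_6 = −54.40/36 = −1.51 eV, so ionization (to E = 0) requires 1.51 eV.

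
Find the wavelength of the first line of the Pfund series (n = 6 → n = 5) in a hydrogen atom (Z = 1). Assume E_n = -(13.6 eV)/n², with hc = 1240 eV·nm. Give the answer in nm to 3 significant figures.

The Pfund series terminates on n_f = 5; the first line has n_i = 5+1 = 6.
ΔE = 13.60 × (1/5² − 1/6²) = 0.1662 eV.
λ = 1240 / 0.1662 = 7460 nm.

7460 nm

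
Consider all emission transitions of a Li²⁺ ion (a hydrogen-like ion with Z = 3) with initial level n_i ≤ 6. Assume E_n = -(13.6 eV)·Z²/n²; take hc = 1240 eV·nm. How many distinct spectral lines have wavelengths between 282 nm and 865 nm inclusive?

Enumerate all n_i → n_f pairs with 1 ≤ n_f < n_i ≤ 6 and compute λ = 1240 / [13.6·9·(1/n_f² − 1/n_i²)].
Lines falling in [282, 865] nm: 6→4 (291.8 nm), 5→4 (450.3 nm), 6→5 (828.9 nm).

3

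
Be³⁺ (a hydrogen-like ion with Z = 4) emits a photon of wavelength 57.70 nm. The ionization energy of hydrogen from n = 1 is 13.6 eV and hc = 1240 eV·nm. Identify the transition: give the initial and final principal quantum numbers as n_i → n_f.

The photon energy is ΔE = hc/λ = 1240 / 57.70 = 21.49 eV.
With Z = 4, ΔE = 217.6 × (1/n_f² − 1/n_i²), so 1/n_f² − 1/n_i² = 0.09876.
Trying n_f = 3 gives 1/n_i² = 0.01235, i.e. n_i ≈ 9; this pair matches.

n_i = 9, n_f = 3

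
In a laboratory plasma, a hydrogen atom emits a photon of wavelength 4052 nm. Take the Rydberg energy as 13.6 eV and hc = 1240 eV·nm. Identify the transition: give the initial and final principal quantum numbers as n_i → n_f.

n_i = 5, n_f = 4

The photon energy is ΔE = hc/λ = 1240 / 4052 = 0.3060 eV.
With Z = 1, ΔE = 13.60 × (1/n_f² − 1/n_i²), so 1/n_f² − 1/n_i² = 0.02250.
Trying n_f = 4 gives 1/n_i² = 0.04000, i.e. n_i ≈ 5; this pair matches.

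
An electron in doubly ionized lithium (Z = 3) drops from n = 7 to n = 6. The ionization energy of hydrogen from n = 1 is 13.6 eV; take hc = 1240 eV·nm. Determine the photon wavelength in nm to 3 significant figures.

For Z = 3 the level energies scale as Z², so the effective Rydberg energy is 13.6 × 9 = 122.4 eV.
ΔE = 122.4 × (1/6² − 1/7²) = 122.4 × 0.007370 = 0.9020 eV.
λ = hc/ΔE = 1240 / 0.9020 = 1370 nm.

1370 nm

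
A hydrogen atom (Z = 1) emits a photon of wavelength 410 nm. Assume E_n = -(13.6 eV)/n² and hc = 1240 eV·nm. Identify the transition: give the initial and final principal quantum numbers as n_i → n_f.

n_i = 6, n_f = 2

The photon energy is ΔE = hc/λ = 1240 / 410 = 3.024 eV.
With Z = 1, ΔE = 13.60 × (1/n_f² − 1/n_i²), so 1/n_f² − 1/n_i² = 0.2224.
Trying n_f = 2 gives 1/n_i² = 0.02762, i.e. n_i ≈ 6; this pair matches.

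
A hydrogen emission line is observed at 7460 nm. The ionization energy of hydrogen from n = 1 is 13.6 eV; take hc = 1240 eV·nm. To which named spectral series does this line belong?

ΔE = 1240/7460 = 0.1662 eV.
This matches 13.6 × (1/5² − 1/6²), so n_f = 5: the Pfund series.

Pfund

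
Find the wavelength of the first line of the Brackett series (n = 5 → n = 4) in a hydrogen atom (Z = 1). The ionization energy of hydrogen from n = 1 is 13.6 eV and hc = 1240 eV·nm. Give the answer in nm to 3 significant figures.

4050 nm

The Brackett series terminates on n_f = 4; the first line has n_i = 4+1 = 5.
ΔE = 13.60 × (1/4² − 1/5²) = 0.3060 eV.
λ = 1240 / 0.3060 = 4050 nm.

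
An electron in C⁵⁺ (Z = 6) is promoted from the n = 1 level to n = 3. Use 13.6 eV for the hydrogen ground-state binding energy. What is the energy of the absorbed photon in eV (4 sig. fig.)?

The Bohr energies scale as Z², so for Z = 6: E_n = −489.6/n² eV.
E_3 = −489.6/9 = −54.40 eV and E_1 = −489.6/1 = −489.6 eV.
The photon energy is |E_3 − E_1| = 435.2 eV.

435.2 eV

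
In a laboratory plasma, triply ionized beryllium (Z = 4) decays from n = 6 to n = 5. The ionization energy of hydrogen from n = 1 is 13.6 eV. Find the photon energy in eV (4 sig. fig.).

2.660 eV

The Bohr energies scale as Z², so for Z = 4: E_n = −217.6/n² eV.
E_6 = −217.6/36 = −6.044 eV and E_5 = −217.6/25 = −8.704 eV.
The photon energy is |E_6 − E_5| = 2.660 eV.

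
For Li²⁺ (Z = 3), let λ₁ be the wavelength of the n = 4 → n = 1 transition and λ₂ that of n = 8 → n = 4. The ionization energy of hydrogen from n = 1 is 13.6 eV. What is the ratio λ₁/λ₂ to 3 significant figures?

λ ∝ 1/ΔE ∝ 1/(1/n_f² − 1/n_i²), and the Z² and hc factors cancel in the ratio.
λ₁/λ₂ = (1/4² − 1/8²)/(1/1² − 1/4²) = 0.04688/0.9375 = 0.0500.

0.0500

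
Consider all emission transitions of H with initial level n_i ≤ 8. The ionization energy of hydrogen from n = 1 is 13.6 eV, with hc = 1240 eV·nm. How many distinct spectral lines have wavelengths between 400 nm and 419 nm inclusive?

1

Enumerate all n_i → n_f pairs with 1 ≤ n_f < n_i ≤ 8 and compute λ = 1240 / [13.6·1·(1/n_f² − 1/n_i²)].
Lines falling in [400, 419] nm: 6→2 (410.3 nm).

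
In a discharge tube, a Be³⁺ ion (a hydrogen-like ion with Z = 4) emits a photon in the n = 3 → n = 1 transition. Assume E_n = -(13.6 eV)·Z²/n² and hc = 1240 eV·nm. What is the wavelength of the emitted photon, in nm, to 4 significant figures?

For Z = 4 the level energies scale as Z², so the effective Rydberg energy is 13.6 × 16 = 217.6 eV.
ΔE = 217.6 × (1/1² − 1/3²) = 217.6 × 0.8889 = 193.4 eV.
λ = hc/ΔE = 1240 / 193.4 = 6.411 nm.

6.411 nm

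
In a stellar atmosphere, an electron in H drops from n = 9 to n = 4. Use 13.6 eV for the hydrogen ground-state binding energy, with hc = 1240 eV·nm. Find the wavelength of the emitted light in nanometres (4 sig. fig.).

ΔE = 13.60 × (1/4² − 1/9²) = 13.60 × 0.05015 = 0.6821 eV.
λ = hc/ΔE = 1240 / 0.6821 = 1818 nm.

1818 nm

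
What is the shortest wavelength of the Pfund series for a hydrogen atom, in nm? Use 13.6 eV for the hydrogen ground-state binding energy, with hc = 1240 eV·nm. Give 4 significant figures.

The Pfund series has lower level n_f = 5; the series limit corresponds to n_i → ∞.
ΔE_max = 13.6 × 1 / 5² = 0.5440 eV.
λ_min = 1240 / 0.5440 = 2279 nm.

2279 nm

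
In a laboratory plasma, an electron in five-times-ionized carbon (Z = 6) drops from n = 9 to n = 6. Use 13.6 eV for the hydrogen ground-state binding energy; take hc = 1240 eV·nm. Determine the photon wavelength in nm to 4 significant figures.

164.1 nm

For Z = 6 the level energies scale as Z², so the effective Rydberg energy is 13.6 × 36 = 489.6 eV.
ΔE = 489.6 × (1/6² − 1/9²) = 489.6 × 0.01543 = 7.556 eV.
λ = hc/ΔE = 1240 / 7.556 = 164.1 nm.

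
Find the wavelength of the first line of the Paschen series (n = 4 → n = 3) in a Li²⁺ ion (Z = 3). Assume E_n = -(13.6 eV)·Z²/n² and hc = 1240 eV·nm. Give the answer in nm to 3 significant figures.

The Paschen series terminates on n_f = 3; the first line has n_i = 3+1 = 4.
ΔE = 122.4 × (1/3² − 1/4²) = 5.950 eV.
λ = 1240 / 5.950 = 208 nm.

208 nm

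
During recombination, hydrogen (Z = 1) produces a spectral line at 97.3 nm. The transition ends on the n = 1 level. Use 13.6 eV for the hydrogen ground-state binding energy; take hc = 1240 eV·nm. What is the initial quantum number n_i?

The photon energy is ΔE = hc/λ = 1240 / 97.3 = 12.74 eV.
With Z = 1, ΔE = 13.60 × (1/n_f² − 1/n_i²), so 1/n_f² − 1/n_i² = 0.9371.
With n_f = 1: 1/n_i² = 1/1 − 0.9371 = 0.06293, so n_i ≈ 3.99.

n_i = 4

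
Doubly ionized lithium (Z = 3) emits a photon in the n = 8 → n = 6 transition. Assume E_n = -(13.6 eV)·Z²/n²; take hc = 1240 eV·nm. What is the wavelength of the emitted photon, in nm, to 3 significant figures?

For Z = 3 the level energies scale as Z², so the effective Rydberg energy is 13.6 × 9 = 122.4 eV.
ΔE = 122.4 × (1/6² − 1/8²) = 122.4 × 0.01215 = 1.488 eV.
λ = hc/ΔE = 1240 / 1.488 = 834 nm.

834 nm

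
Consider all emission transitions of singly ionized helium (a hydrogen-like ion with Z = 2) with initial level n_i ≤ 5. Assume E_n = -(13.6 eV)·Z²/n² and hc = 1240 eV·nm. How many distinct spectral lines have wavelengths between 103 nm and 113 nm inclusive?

Enumerate all n_i → n_f pairs with 1 ≤ n_f < n_i ≤ 5 and compute λ = 1240 / [13.6·4·(1/n_f² − 1/n_i²)].
Lines falling in [103, 113] nm: 5→2 (108.5 nm).

1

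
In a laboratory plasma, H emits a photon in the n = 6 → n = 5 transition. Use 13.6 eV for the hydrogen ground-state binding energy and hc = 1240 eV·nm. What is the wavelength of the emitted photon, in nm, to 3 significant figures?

7460 nm

ΔE = 13.60 × (1/5² − 1/6²) = 13.60 × 0.01222 = 0.1662 eV.
λ = hc/ΔE = 1240 / 0.1662 = 7460 nm.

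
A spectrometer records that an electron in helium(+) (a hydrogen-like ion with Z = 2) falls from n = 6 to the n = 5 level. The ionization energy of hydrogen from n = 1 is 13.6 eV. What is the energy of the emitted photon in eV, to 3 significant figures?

0.665 eV

The Bohr energies scale as Z², so for Z = 2: E_n = −54.40/n² eV.
E_6 = −54.40/36 = −1.511 eV and E_5 = −54.40/25 = −2.176 eV.
The photon energy is |E_6 − E_5| = 0.665 eV.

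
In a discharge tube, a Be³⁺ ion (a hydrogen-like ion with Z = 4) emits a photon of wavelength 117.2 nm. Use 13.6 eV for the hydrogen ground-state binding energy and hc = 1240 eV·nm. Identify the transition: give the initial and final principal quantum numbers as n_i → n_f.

n_i = 4, n_f = 3

The photon energy is ΔE = hc/λ = 1240 / 117.2 = 10.58 eV.
With Z = 4, ΔE = 217.6 × (1/n_f² − 1/n_i²), so 1/n_f² − 1/n_i² = 0.04862.
Trying n_f = 3 gives 1/n_i² = 0.06249, i.e. n_i ≈ 4; this pair matches.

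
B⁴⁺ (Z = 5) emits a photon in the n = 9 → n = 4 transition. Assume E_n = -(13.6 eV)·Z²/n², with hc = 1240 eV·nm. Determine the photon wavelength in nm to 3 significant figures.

72.7 nm

For Z = 5 the level energies scale as Z², so the effective Rydberg energy is 13.6 × 25 = 340.0 eV.
ΔE = 340.0 × (1/4² − 1/9²) = 340.0 × 0.05015 = 17.05 eV.
λ = hc/ΔE = 1240 / 17.05 = 72.7 nm.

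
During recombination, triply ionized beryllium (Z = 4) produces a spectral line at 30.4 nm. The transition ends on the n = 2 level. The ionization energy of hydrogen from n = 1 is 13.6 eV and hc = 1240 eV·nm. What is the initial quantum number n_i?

n_i = 4

The photon energy is ΔE = hc/λ = 1240 / 30.4 = 40.79 eV.
With Z = 4, ΔE = 217.6 × (1/n_f² − 1/n_i²), so 1/n_f² − 1/n_i² = 0.1875.
With n_f = 2: 1/n_i² = 1/4 − 0.1875 = 0.06255, so n_i ≈ 4.00.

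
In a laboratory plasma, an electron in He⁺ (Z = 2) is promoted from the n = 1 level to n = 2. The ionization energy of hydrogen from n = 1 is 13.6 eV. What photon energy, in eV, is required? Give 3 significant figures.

The Bohr energies scale as Z², so for Z = 2: E_n = −54.40/n² eV.
E_2 = −54.40/4 = −13.60 eV and E_1 = −54.40/1 = −54.40 eV.
The photon energy is |E_2 − E_1| = 40.8 eV.

40.8 eV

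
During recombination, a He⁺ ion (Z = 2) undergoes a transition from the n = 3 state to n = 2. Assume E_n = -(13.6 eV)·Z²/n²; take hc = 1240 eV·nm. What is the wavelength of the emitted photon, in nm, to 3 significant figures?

164 nm

For Z = 2 the level energies scale as Z², so the effective Rydberg energy is 13.6 × 4 = 54.40 eV.
ΔE = 54.40 × (1/2² − 1/3²) = 54.40 × 0.1389 = 7.556 eV.
λ = hc/ΔE = 1240 / 7.556 = 164 nm.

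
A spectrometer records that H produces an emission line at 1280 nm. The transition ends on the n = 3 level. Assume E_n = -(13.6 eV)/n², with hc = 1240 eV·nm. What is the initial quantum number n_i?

The photon energy is ΔE = hc/λ = 1240 / 1280 = 0.9688 eV.
With Z = 1, ΔE = 13.60 × (1/n_f² − 1/n_i²), so 1/n_f² − 1/n_i² = 0.07123.
With n_f = 3: 1/n_i² = 1/9 − 0.07123 = 0.03988, so n_i ≈ 5.01.

n_i = 5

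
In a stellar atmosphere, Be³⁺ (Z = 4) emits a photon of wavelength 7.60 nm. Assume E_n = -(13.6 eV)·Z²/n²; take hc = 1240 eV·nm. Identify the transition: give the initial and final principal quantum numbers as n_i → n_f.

n_i = 2, n_f = 1

The photon energy is ΔE = hc/λ = 1240 / 7.60 = 163.2 eV.
With Z = 4, ΔE = 217.6 × (1/n_f² − 1/n_i²), so 1/n_f² − 1/n_i² = 0.7498.
Trying n_f = 1 gives 1/n_i² = 0.2502, i.e. n_i ≈ 2; this pair matches.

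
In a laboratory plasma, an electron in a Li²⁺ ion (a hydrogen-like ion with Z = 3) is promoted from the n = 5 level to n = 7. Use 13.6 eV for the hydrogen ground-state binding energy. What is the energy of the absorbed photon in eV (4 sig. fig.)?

The Bohr energies scale as Z², so for Z = 3: E_n = −122.4/n² eV.
E_7 = −122.4/49 = −2.498 eV and E_5 = −122.4/25 = −4.896 eV.
The photon energy is |E_7 − E_5| = 2.398 eV.

2.398 eV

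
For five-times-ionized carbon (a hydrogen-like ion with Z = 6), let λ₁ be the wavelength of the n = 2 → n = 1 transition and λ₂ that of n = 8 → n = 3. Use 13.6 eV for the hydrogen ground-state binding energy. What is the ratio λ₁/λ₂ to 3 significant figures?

λ ∝ 1/ΔE ∝ 1/(1/n_f² − 1/n_i²), and the Z² and hc factors cancel in the ratio.
λ₁/λ₂ = (1/3² − 1/8²)/(1/1² − 1/2²) = 0.09549/0.7500 = 0.127.

0.127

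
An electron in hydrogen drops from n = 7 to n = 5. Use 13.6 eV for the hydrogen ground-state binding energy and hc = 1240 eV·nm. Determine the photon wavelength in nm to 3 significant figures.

ΔE = 13.60 × (1/5² − 1/7²) = 13.60 × 0.01959 = 0.2664 eV.
λ = hc/ΔE = 1240 / 0.2664 = 4650 nm.
This line belongs to the Pfund series.

4650 nm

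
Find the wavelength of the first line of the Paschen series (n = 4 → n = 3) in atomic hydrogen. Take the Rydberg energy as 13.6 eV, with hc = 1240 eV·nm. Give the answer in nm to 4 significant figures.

1876 nm

The Paschen series terminates on n_f = 3; the first line has n_i = 3+1 = 4.
ΔE = 13.60 × (1/3² − 1/4²) = 0.6611 eV.
λ = 1240 / 0.6611 = 1876 nm.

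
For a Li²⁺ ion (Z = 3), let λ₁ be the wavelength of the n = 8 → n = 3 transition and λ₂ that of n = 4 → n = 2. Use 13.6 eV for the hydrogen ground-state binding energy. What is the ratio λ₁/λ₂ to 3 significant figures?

1.96

λ ∝ 1/ΔE ∝ 1/(1/n_f² − 1/n_i²), and the Z² and hc factors cancel in the ratio.
λ₁/λ₂ = (1/2² − 1/4²)/(1/3² − 1/8²) = 0.1875/0.09549 = 1.96.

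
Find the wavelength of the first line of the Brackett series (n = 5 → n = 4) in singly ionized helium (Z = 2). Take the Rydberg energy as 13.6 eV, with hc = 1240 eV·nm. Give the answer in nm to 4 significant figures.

The Brackett series terminates on n_f = 4; the first line has n_i = 4+1 = 5.
ΔE = 54.40 × (1/4² − 1/5²) = 1.224 eV.
λ = 1240 / 1.224 = 1013 nm.

1013 nm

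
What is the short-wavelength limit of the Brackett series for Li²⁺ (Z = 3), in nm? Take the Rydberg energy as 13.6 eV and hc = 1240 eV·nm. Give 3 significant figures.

162 nm

The Brackett series has lower level n_f = 4; the series limit corresponds to n_i → ∞.
ΔE_max = 13.6 × 9 / 4² = 7.650 eV.
λ_min = 1240 / 7.650 = 162 nm.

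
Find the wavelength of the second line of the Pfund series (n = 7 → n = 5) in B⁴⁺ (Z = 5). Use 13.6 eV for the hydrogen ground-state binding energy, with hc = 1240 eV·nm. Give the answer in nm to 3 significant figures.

186 nm

The Pfund series terminates on n_f = 5; the second line has n_i = 5+2 = 7.
ΔE = 340.0 × (1/5² − 1/7²) = 6.661 eV.
λ = 1240 / 6.661 = 186 nm.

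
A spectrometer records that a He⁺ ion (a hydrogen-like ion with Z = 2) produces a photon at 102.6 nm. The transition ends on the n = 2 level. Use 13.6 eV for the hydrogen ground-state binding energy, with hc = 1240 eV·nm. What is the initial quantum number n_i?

n_i = 6

The photon energy is ΔE = hc/λ = 1240 / 102.6 = 12.09 eV.
With Z = 2, ΔE = 54.40 × (1/n_f² − 1/n_i²), so 1/n_f² − 1/n_i² = 0.2222.
With n_f = 2: 1/n_i² = 1/4 − 0.2222 = 0.02784, so n_i ≈ 5.99.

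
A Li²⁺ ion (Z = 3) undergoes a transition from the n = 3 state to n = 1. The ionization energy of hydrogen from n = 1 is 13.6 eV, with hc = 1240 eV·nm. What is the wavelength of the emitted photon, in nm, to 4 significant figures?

For Z = 3 the level energies scale as Z², so the effective Rydberg energy is 13.6 × 9 = 122.4 eV.
ΔE = 122.4 × (1/1² − 1/3²) = 122.4 × 0.8889 = 108.8 eV.
λ = hc/ΔE = 1240 / 108.8 = 11.40 nm.

11.40 nm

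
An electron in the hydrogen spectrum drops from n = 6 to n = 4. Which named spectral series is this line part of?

The series is set by the lower level: n_f = 4 is the Brackett series.

Brackett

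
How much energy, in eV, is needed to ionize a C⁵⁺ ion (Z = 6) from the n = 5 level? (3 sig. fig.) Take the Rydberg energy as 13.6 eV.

E_n = −13.6 Z²/n² = −489.6/n² eV for Z = 6.
E_5 = −489.6/25 = −19.6 eV, so ionization (to E = 0) requires 19.6 eV.

19.6 eV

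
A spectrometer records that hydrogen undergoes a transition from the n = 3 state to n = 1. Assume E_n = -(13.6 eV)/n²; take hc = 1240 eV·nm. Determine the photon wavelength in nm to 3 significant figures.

ΔE = 13.60 × (1/1² − 1/3²) = 13.60 × 0.8889 = 12.09 eV.
λ = hc/ΔE = 1240 / 12.09 = 103 nm.

103 nm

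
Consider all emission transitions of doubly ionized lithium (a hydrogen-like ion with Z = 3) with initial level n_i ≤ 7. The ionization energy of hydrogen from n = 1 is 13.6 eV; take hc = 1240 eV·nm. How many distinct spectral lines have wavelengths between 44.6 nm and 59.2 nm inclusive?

3

Enumerate all n_i → n_f pairs with 1 ≤ n_f < n_i ≤ 7 and compute λ = 1240 / [13.6·9·(1/n_f² − 1/n_i²)].
Lines falling in [44.6, 59.2] nm: 6→2 (45.59 nm), 5→2 (48.24 nm), 4→2 (54.03 nm).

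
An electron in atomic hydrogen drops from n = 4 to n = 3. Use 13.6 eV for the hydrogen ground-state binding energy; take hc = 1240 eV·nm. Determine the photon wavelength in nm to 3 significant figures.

ΔE = 13.60 × (1/3² − 1/4²) = 13.60 × 0.04861 = 0.6611 eV.
λ = hc/ΔE = 1240 / 0.6611 = 1880 nm.
This line belongs to the Paschen series.

1880 nm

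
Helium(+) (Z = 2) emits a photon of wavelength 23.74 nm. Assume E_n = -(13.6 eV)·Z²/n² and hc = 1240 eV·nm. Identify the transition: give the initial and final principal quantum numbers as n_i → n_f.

n_i = 5, n_f = 1

The photon energy is ΔE = hc/λ = 1240 / 23.74 = 52.23 eV.
With Z = 2, ΔE = 54.40 × (1/n_f² − 1/n_i²), so 1/n_f² − 1/n_i² = 0.9602.
Trying n_f = 1 gives 1/n_i² = 0.03984, i.e. n_i ≈ 5; this pair matches.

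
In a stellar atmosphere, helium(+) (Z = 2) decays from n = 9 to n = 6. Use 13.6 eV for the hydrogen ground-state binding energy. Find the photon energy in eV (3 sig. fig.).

0.840 eV

The Bohr energies scale as Z², so for Z = 2: E_n = −54.40/n² eV.
E_9 = −54.40/81 = −0.6716 eV and E_6 = −54.40/36 = −1.511 eV.
The photon energy is |E_9 − E_6| = 0.840 eV.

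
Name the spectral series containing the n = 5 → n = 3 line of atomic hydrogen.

The series is set by the lower level: n_f = 3 is the Paschen series.

Paschen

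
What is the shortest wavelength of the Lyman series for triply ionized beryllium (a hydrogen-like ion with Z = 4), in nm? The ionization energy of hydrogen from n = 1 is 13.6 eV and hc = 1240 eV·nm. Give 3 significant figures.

5.70 nm

The Lyman series has lower level n_f = 1; the series limit corresponds to n_i → ∞.
ΔE_max = 13.6 × 16 / 1² = 217.6 eV.
λ_min = 1240 / 217.6 = 5.70 nm.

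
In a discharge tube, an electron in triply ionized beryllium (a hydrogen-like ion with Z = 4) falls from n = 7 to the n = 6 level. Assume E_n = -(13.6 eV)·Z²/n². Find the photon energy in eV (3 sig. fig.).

The Bohr energies scale as Z², so for Z = 4: E_n = −217.6/n² eV.
E_7 = −217.6/49 = −4.441 eV and E_6 = −217.6/36 = −6.044 eV.
The photon energy is |E_7 − E_6| = 1.60 eV.

1.60 eV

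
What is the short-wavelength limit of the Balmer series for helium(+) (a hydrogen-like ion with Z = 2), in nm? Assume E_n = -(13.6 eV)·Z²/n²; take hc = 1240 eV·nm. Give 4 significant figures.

91.18 nm

The Balmer series has lower level n_f = 2; the series limit corresponds to n_i → ∞.
ΔE_max = 13.6 × 4 / 2² = 13.60 eV.
λ_min = 1240 / 13.60 = 91.18 nm.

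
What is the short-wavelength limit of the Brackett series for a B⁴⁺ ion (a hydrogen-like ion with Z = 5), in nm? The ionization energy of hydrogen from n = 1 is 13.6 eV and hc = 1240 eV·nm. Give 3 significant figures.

The Brackett series has lower level n_f = 4; the series limit corresponds to n_i → ∞.
ΔE_max = 13.6 × 25 / 4² = 21.25 eV.
λ_min = 1240 / 21.25 = 58.4 nm.

58.4 nm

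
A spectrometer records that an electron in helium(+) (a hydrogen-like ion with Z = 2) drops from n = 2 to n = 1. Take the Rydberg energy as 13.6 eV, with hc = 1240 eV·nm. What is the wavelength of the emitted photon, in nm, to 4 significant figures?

For Z = 2 the level energies scale as Z², so the effective Rydberg energy is 13.6 × 4 = 54.40 eV.
ΔE = 54.40 × (1/1² − 1/2²) = 54.40 × 0.7500 = 40.80 eV.
λ = hc/ΔE = 1240 / 40.80 = 30.39 nm.

30.39 nm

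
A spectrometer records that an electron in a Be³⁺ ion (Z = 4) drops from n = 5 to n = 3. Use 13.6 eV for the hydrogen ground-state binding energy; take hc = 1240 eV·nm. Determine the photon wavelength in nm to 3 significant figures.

80.1 nm

For Z = 4 the level energies scale as Z², so the effective Rydberg energy is 13.6 × 16 = 217.6 eV.
ΔE = 217.6 × (1/3² − 1/5²) = 217.6 × 0.07111 = 15.47 eV.
λ = hc/ΔE = 1240 / 15.47 = 80.1 nm.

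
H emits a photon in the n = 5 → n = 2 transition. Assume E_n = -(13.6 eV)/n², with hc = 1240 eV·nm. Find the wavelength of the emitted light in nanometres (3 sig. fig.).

434 nm

ΔE = 13.60 × (1/2² − 1/5²) = 13.60 × 0.2100 = 2.856 eV.
λ = hc/ΔE = 1240 / 2.856 = 434 nm.
This line belongs to the Balmer series.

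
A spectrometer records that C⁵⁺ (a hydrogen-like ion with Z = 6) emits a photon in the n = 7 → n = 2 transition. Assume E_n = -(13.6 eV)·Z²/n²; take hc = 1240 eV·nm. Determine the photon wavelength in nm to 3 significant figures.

11.0 nm

For Z = 6 the level energies scale as Z², so the effective Rydberg energy is 13.6 × 36 = 489.6 eV.
ΔE = 489.6 × (1/2² − 1/7²) = 489.6 × 0.2296 = 112.4 eV.
λ = hc/ΔE = 1240 / 112.4 = 11.0 nm.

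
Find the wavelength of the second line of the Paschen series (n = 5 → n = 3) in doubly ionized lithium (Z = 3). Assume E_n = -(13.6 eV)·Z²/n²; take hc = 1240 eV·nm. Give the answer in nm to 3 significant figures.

142 nm

The Paschen series terminates on n_f = 3; the second line has n_i = 3+2 = 5.
ΔE = 122.4 × (1/3² − 1/5²) = 8.704 eV.
λ = 1240 / 8.704 = 142 nm.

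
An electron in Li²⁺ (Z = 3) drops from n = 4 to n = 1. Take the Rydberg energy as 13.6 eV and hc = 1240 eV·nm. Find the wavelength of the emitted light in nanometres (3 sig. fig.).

10.8 nm

For Z = 3 the level energies scale as Z², so the effective Rydberg energy is 13.6 × 9 = 122.4 eV.
ΔE = 122.4 × (1/1² − 1/4²) = 122.4 × 0.9375 = 114.8 eV.
λ = hc/ΔE = 1240 / 114.8 = 10.8 nm.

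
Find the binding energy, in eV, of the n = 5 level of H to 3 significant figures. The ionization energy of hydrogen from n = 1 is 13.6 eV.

0.544 eV

E_5 = −13.60/25 = −0.544 eV, so ionization (to E = 0) requires 0.544 eV.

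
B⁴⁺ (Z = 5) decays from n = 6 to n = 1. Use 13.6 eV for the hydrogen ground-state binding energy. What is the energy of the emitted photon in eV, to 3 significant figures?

331 eV

The Bohr energies scale as Z², so for Z = 5: E_n = −340.0/n² eV.
E_6 = −340.0/36 = −9.444 eV and E_1 = −340.0/1 = −340.0 eV.
The photon energy is |E_6 − E_1| = 331 eV.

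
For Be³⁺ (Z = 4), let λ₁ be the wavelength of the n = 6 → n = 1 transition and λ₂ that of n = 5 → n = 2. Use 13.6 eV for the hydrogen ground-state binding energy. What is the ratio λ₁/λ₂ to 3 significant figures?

0.216

λ ∝ 1/ΔE ∝ 1/(1/n_f² − 1/n_i²), and the Z² and hc factors cancel in the ratio.
λ₁/λ₂ = (1/2² − 1/5²)/(1/1² − 1/6²) = 0.2100/0.9722 = 0.216.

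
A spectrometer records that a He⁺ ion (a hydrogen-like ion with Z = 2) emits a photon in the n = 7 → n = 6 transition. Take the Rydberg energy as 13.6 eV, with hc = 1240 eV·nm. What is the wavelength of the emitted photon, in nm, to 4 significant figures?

3093 nm

For Z = 2 the level energies scale as Z², so the effective Rydberg energy is 13.6 × 4 = 54.40 eV.
ΔE = 54.40 × (1/6² − 1/7²) = 54.40 × 0.007370 = 0.4009 eV.
λ = hc/ΔE = 1240 / 0.4009 = 3093 nm.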